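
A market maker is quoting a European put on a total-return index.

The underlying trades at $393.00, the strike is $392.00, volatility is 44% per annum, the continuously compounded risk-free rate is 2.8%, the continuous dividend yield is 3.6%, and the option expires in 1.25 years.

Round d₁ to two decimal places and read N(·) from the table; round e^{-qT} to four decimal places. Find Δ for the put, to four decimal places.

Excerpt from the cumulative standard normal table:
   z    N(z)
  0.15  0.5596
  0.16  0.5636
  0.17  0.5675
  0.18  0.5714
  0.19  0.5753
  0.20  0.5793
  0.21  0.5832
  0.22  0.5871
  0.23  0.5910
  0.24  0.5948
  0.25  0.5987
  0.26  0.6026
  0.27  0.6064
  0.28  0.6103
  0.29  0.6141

σ√T = 0.44·√1.25 = 0.4919
ln(S/K) + (r − q + σ²/2)T = ln(393/392) + (0.028 − 0.036 + 0.44²/2)·1.25 = 0.0025 + 0.1110 = 0.1135
d₁ = 0.1135 / 0.4919 = 0.2308 → 0.23
N(d₁) = N(0.23) = 0.5910
Δ_put = exp(−qT)·(N(d₁) − 1) = 0.9560·(0.5910 − 1) = -0.3910

-0.3910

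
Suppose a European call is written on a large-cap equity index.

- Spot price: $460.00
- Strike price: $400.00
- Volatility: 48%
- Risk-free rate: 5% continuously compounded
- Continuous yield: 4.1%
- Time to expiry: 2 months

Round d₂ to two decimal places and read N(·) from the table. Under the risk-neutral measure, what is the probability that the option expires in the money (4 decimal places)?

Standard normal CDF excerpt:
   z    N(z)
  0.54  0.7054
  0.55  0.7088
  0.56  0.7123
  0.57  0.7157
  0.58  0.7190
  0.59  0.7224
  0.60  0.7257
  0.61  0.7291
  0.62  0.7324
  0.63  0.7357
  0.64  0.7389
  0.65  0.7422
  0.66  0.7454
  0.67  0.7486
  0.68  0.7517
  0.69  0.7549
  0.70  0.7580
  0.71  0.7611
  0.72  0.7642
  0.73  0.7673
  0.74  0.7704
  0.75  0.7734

σ√T = 0.48·√0.1667 = 0.1960
ln(S/K) + (r − q + σ²/2)T = ln(460/400) + (0.05 − 0.041 + 0.48²/2)·0.1667 = 0.1398 + 0.0207 = 0.1605
d₁ = 0.1605 / 0.1960 = 0.8189 → 0.82
d₂ = d₁ − σ√T = 0.8189 − 0.1960 = 0.6229 → 0.62
Pr(exercise) under Q = N(d₂) = 0.7324

0.7324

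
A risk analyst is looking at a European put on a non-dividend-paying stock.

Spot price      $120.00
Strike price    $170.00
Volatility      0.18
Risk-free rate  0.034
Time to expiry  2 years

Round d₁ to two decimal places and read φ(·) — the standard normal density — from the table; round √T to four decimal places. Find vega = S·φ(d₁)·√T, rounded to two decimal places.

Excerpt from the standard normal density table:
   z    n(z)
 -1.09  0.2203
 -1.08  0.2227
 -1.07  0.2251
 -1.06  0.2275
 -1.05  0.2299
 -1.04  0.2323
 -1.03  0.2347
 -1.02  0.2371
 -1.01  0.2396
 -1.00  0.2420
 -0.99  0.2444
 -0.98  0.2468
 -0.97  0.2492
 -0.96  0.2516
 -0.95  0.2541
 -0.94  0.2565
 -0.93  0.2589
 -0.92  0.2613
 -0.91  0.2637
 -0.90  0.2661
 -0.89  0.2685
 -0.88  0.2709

42.29

σ√T = 0.18 × 1.4142 = 0.2546
d₁ = [ln(120/170) + (0.034 + ½·0.18²)·2] / (σ√T) = (-0.3483 + 0.1004) / 0.2546 = -0.9739 which rounds to -0.97
√T = √2 = 1.4142
φ(d₁) = φ(-0.97) = 0.2492
vega = S·φ(d₁)·√T = 120·0.2492·1.4142 = 42.2902
(The call has the same vega.)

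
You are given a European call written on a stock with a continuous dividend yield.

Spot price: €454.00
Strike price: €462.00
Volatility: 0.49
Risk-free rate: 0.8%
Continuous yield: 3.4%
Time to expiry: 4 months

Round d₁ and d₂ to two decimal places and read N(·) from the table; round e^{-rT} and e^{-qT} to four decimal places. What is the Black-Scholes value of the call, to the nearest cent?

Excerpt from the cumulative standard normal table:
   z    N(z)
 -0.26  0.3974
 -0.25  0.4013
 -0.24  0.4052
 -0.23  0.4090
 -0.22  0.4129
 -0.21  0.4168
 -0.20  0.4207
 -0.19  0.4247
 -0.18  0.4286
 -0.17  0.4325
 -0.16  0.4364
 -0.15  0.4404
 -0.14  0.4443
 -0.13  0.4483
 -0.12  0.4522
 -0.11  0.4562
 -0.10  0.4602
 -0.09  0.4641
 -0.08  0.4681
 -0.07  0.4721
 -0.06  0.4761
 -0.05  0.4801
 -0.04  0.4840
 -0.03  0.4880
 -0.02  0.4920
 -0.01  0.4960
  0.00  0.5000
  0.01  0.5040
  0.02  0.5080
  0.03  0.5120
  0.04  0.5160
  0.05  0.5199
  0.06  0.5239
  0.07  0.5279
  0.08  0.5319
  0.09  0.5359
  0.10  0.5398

σ√T = 0.49 × 0.5774 = 0.2829
d₁ = [ln(454/462) + (0.008 − 0.034 + 0.49²/2)·0.3333] / 0.2829 = [-0.0175 + 0.0313] / 0.2829 = 0.0491 which rounds to 0.05
d₂ = d₁ − σ√T = 0.0491 − 0.2829 = -0.2338 which rounds to -0.23
exp(−qT) = exp(−0.034·0.3333) = 0.9887;  exp(−rT) = exp(−0.008·0.3333) = 0.9973
N(d₁) = N(0.05) = 0.5199;  N(d₂) = N(-0.23) = 0.4090
C = 454·0.9887·0.5199 − 462·0.9973·0.4090 = 233.3674 − 188.4478 = 44.9196

€44.92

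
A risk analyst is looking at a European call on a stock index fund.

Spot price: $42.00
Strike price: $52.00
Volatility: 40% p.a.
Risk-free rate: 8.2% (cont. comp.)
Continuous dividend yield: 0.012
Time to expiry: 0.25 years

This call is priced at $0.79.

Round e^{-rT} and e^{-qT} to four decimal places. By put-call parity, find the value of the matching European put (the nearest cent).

e^(−qT) = e^(−0.012·0.25) = 0.9970;  e^(−rT) = e^(−0.082·0.25) = 0.9797
Put-call parity: C − P = S·e^(−qT) − K·e^(−rT) = 42·0.9970 − 52·0.9797 = 41.8740 − 50.9444 = -9.0704
P = C − (C − P) = 0.79 − (-9.0704) = 9.8604

$9.86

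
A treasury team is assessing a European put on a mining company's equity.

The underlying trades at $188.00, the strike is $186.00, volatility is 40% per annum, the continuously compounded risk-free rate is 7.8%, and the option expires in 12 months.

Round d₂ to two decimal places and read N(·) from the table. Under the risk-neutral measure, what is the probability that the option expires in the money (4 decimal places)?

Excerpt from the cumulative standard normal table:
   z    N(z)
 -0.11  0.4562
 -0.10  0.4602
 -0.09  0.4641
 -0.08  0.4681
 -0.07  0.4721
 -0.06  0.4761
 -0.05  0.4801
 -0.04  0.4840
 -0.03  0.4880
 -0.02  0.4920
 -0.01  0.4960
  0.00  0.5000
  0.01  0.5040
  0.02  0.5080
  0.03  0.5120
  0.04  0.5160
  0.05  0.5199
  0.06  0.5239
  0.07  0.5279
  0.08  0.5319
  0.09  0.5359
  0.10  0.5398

T = 1;  σ√T = 0.4000
d₁ = [ln(188/186) + (0.078 + ½·0.4²)·1] / (σ√T) = (0.0107 + 0.1580) / 0.4000 = 0.4217 → 0.42
d₂ = 0.4217 − 0.4000 = 0.0217 → 0.02
Risk-neutral Pr[S_T < K] = N(−d₂) = N(-0.02) = 0.4920

0.4920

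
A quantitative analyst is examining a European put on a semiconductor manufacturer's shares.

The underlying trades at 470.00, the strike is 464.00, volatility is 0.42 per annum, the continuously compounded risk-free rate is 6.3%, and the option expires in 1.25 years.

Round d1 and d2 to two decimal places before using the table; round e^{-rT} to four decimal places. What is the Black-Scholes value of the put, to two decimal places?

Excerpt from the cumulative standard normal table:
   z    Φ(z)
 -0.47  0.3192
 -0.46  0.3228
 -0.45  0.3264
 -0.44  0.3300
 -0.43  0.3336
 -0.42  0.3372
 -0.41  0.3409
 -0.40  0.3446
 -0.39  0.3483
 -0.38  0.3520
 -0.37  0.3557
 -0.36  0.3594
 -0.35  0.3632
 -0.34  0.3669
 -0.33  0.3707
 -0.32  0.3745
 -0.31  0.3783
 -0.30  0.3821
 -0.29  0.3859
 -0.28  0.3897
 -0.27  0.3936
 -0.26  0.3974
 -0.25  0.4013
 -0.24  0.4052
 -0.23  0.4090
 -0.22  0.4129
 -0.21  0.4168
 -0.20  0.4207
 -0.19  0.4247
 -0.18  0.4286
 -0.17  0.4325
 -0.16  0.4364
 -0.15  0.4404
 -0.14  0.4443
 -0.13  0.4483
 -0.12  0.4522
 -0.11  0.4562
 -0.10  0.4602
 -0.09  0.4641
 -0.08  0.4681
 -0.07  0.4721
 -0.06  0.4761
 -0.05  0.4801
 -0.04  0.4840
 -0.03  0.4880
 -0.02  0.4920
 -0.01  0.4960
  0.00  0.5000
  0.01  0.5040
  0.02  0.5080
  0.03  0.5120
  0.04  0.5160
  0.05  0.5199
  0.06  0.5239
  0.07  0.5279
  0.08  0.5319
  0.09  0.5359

T = 1.25;  σ√T = 0.4696
d₁ = [ln(470/464) + (0.063 + 0.42²/2)·1.25] / 0.4696 = [0.0128 + 0.1890] / 0.4696 = 0.4299 which rounds to 0.43
d₂ = d₁ − σ√T = 0.4299 − 0.4696 = -0.0397 which rounds to -0.04
e^(−rT) = e^(−0.063·1.25) = 0.9243
N(−d₂) = N(0.04) = 0.5160;  N(−d₁) = N(-0.43) = 0.3336
P = 464·0.9243·0.5160 − 470·0.3336 = 221.2996 − 156.7920 = 64.5076

64.51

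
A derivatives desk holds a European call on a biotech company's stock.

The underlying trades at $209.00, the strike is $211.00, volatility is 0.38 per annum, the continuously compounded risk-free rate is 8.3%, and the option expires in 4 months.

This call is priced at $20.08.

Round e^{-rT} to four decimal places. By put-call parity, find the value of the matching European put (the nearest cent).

$16.32

e^(−rT) = e^(−0.083·0.3333) = 0.9727
Put-call parity: C − P = S − K·e^(−rT) = 209 − 211·0.9727 = 209 − 205.2397 = 3.7603
P = C − (C − P) = 20.08 − (3.7603) = 16.3197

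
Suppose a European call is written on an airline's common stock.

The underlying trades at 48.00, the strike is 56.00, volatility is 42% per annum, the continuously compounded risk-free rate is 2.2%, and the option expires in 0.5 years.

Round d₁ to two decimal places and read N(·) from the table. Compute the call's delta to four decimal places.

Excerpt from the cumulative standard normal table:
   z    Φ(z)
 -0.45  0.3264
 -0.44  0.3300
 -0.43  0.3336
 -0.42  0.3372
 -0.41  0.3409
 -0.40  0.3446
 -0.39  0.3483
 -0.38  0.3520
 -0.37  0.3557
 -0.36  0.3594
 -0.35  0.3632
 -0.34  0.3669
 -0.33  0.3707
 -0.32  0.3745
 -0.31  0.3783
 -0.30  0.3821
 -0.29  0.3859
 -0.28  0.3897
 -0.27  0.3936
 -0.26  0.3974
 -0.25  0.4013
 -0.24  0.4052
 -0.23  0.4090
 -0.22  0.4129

0.3707

σ√T = 0.42·√0.5 = 0.2970
d₁ = [ln(48/56) + (0.022 + 0.42²/2)·0.5] / 0.2970 = [-0.1542 + 0.0551] / 0.2970 = -0.3335 → -0.33
N(d₁) = N(-0.33) = 0.3707
Δ_call = N(d₁) = 0.3707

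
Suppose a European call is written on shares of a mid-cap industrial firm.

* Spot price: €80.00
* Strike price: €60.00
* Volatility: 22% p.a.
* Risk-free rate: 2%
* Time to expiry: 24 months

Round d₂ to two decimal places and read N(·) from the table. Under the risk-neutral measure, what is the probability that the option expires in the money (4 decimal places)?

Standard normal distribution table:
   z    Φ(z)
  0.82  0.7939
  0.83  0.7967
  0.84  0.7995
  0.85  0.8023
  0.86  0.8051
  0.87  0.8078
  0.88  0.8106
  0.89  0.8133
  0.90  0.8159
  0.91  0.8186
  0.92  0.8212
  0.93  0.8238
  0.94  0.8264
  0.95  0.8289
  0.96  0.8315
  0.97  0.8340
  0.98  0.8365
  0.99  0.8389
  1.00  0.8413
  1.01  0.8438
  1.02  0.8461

σ√T = 0.22 × 1.4142 = 0.3111
d₁ = [ln(80/60) + (0.02 + 0.22²/2)·2] / 0.3111 = [0.2877 + 0.0884] / 0.3111 = 1.2088 ≈ 1.21
d₂ = d₁ − σ√T = 1.2088 − 0.3111 = 0.8976 ≈ 0.90
Risk-neutral Pr[S_T > K] = N(d₂) = N(0.90) = 0.8159

0.8159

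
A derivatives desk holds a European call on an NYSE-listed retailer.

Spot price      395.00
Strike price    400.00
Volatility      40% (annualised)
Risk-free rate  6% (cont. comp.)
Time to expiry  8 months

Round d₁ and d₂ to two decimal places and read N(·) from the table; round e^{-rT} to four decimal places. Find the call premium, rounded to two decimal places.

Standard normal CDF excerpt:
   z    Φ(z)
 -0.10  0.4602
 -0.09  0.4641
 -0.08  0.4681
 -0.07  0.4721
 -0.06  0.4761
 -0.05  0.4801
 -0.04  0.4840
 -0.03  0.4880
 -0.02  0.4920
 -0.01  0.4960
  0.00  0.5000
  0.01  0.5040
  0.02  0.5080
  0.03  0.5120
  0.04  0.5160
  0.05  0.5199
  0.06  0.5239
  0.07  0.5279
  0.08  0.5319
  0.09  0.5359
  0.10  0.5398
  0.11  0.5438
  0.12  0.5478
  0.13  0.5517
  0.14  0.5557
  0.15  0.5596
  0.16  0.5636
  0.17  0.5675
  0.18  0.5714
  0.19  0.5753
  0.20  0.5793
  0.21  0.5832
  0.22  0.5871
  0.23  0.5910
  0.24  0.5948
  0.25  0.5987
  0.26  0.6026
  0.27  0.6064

σ√T = 0.4·√0.6667 = 0.3266
d₁ = [ln(395/400) + (0.06 + ½·0.4²)·0.6667] / (σ√T) = (-0.0126 + 0.0933) / 0.3266 = 0.2473 which rounds to 0.25
d₂ = 0.2473 − 0.3266 = -0.0793 which rounds to -0.08
exp(−rT) = exp(−0.06·0.6667) = 0.9608
C = 395·N(0.25) − 400·0.9608·N(-0.08) = 395·0.5987 − 400·0.9608·0.4681 = 236.4865 − 179.9002 = 56.5863

56.59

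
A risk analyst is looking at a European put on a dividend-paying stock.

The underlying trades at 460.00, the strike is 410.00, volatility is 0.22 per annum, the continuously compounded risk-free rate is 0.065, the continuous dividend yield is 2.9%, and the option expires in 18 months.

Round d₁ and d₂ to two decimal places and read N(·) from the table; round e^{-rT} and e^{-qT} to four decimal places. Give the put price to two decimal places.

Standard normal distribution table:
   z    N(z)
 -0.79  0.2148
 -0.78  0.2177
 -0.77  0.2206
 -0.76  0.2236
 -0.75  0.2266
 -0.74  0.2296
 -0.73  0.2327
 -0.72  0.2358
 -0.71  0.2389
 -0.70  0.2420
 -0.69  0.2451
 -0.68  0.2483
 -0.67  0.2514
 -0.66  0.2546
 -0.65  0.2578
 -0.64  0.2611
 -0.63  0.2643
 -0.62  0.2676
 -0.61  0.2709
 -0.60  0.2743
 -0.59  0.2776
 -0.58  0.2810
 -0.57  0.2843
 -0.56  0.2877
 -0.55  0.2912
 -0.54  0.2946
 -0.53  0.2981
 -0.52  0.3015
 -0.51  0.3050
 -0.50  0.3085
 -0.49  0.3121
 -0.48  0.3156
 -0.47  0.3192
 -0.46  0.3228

17.60

σ√T = 0.22 × 1.2247 = 0.2694
ln(S/K) + (r − q + σ²/2)T = ln(460/410) + (0.065 − 0.029 + 0.22²/2)·1.5 = 0.1151 + 0.0903 = 0.2054
d₁ = 0.2054 / 0.2694 = 0.7622 → 0.76
d₂ = d₁ − σ√T = 0.7622 − 0.2694 = 0.4928 → 0.49
e^(−qT) = e^(−0.029·1.5) = 0.9574;  e^(−rT) = e^(−0.065·1.5) = 0.9071
P = 410·0.9071·N(-0.49) − 460·0.9574·N(-0.76) = 410·0.9071·0.3121 − 460·0.9574·0.2236 = 116.0734 − 98.4743 = 17.5991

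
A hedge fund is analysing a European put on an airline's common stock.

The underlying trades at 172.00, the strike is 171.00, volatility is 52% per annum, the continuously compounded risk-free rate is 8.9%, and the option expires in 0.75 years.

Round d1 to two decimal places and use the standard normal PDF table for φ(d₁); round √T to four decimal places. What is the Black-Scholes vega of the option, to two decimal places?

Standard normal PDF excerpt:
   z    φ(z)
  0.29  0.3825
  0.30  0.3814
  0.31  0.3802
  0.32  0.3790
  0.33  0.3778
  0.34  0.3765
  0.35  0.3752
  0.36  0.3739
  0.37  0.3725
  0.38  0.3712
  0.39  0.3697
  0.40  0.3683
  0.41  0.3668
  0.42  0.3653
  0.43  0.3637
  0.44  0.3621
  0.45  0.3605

σ√T = 0.52·√0.75 = 0.4503
ln(S/K) + (r + σ²/2)T = ln(172/171) + (0.089 + 0.52²/2)·0.75 = 0.0058 + 0.1682 = 0.1740
d₁ = 0.1740 / 0.4503 = 0.3863 → 0.39
√T = √0.75 = 0.8660
φ(d₁) = φ(0.39) = 0.3697
vega = S·φ(d₁)·√T = 172·0.3697·0.8660 = 55.0676
(Call and put vega coincide under Black-Scholes.)

55.07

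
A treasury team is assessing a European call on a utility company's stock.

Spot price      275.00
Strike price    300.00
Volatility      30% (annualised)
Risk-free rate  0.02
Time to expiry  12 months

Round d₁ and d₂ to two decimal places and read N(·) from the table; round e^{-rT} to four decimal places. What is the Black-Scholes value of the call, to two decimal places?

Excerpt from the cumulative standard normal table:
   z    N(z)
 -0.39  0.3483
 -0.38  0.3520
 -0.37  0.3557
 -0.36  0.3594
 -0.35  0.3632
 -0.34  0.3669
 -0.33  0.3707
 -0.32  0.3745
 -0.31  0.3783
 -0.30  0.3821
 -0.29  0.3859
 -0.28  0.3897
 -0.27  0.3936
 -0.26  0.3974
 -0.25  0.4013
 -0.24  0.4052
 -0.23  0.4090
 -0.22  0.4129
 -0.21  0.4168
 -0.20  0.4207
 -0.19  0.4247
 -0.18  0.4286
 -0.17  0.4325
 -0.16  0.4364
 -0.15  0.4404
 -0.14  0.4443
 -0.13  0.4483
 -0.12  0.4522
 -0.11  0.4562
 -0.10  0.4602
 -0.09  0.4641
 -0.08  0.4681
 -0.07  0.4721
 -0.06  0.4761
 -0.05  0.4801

25.23

σ√T = 0.3 × 1.0000 = 0.3000
d₁ = [ln(275/300) + (0.02 + ½·0.3²)·1] / (σ√T) = (-0.0870 + 0.0650) / 0.3000 = -0.0734 which rounds to -0.07
d₂ = -0.0734 − 0.3000 = -0.3734 which rounds to -0.37
e^(−rT) = e^(−0.02·1) = 0.9802
N(d₁) = N(-0.07) = 0.4721;  N(d₂) = N(-0.37) = 0.3557
C = 275·0.4721 − 300·0.9802·0.3557 = 129.8275 − 104.5971 = 25.2304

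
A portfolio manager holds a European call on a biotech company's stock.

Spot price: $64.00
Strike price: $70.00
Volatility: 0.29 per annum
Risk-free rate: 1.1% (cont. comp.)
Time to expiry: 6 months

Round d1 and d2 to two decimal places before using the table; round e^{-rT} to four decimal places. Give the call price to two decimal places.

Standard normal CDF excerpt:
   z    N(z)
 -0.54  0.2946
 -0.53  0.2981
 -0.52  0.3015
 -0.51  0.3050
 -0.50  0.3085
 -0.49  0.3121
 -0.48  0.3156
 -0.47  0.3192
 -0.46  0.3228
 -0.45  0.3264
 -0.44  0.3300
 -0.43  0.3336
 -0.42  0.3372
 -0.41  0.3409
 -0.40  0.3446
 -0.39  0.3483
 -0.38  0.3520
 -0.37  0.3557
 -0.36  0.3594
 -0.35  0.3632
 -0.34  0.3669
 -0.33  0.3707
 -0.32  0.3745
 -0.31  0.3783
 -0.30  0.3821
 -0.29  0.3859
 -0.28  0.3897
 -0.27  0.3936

T = 0.5;  σ√T = 0.2051
d₁ = [ln(64/70) + (0.011 + 0.29²/2)·0.5] / 0.2051 = [-0.0896 + 0.0265] / 0.2051 = -0.3077 which rounds to -0.31
d₂ = d₁ − σ√T = -0.3077 − 0.2051 = -0.5127 which rounds to -0.51
e^(−rT) = e^(−0.011·0.5) = 0.9945
N(d₁) = N(-0.31) = 0.3783;  N(d₂) = N(-0.51) = 0.3050
C = 64·0.3783 − 70·0.9945·0.3050 = 24.2112 − 21.2326 = 2.9786

$2.98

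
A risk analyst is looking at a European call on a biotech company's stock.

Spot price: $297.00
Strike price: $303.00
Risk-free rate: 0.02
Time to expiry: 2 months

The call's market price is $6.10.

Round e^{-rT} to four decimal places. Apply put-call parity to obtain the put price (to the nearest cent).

$11.10

exp(−rT) = exp(−0.02·0.1667) = 0.9967
Put-call parity: C − P = S − K·e^(−rT) = 297 − 303·0.9967 = 297 − 302.0001 = -5.0001
P = C − (C − P) = 6.10 − (-5.0001) = 11.1001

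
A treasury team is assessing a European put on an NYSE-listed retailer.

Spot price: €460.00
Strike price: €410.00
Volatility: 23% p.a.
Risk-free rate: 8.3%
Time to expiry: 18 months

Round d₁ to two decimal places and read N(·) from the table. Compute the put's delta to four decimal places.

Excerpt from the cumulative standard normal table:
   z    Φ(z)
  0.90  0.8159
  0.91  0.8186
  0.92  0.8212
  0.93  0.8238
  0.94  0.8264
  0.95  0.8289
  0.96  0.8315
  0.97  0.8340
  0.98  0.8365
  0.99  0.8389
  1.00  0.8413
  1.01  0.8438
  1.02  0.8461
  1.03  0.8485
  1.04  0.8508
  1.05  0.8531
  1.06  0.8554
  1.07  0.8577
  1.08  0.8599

-0.1611

σ√T = 0.23·√1.5 = 0.2817
d₁ = [ln(460/410) + (0.083 + 0.23²/2)·1.5] / 0.2817 = [0.1151 + 0.1642] / 0.2817 = 0.9913 ≈ 0.99
N(d₁) = N(0.99) = 0.8389
Δ_put = N(d₁) − 1 = 0.8389 − 1 = -0.1611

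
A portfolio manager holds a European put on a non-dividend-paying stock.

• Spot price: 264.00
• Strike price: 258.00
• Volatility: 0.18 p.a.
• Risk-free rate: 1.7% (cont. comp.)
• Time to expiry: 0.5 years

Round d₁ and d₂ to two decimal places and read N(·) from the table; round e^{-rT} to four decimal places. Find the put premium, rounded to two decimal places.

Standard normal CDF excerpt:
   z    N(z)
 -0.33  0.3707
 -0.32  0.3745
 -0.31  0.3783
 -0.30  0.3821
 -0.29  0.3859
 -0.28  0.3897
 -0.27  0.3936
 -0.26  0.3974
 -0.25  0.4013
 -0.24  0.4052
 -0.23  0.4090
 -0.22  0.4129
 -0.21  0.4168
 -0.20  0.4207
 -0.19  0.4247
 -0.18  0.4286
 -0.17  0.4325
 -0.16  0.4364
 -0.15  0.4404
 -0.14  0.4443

T = 0.5;  σ√T = 0.1273
d₁ = [ln(264/258) + (0.017 + 0.18²/2)·0.5] / 0.1273 = [0.0230 + 0.0166] / 0.1273 = 0.3110 → 0.31
d₂ = d₁ − σ√T = 0.3110 − 0.1273 = 0.1838 → 0.18
e^(−rT) = e^(−0.017·0.5) = 0.9915
N(−d₂) = N(-0.18) = 0.4286;  N(−d₁) = N(-0.31) = 0.3783
P = 258·0.9915·0.4286 − 264·0.3783 = 109.6389 − 99.8712 = 9.7677

9.77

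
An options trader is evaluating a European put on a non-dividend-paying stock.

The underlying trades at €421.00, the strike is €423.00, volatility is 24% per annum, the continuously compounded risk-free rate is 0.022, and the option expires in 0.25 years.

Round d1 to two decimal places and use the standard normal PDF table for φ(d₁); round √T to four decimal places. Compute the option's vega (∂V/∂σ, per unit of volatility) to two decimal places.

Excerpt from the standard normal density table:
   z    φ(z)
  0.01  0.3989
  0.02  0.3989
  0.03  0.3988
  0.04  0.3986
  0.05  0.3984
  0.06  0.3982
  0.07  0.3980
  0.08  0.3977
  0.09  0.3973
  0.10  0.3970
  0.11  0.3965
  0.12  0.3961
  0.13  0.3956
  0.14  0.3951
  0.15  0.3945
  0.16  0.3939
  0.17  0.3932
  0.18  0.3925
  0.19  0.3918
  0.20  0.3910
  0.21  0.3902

83.78

σ√T = 0.24 × 0.5000 = 0.1200
ln(S/K) + (r + σ²/2)T = ln(421/423) + (0.022 + 0.24²/2)·0.25 = -0.0047 + 0.0127 = 0.0080
d₁ = 0.0080 / 0.1200 = 0.0663 → 0.07
√T = √0.25 = 0.5000
φ(d₁) = φ(0.07) = 0.3980
vega = S·φ(d₁)·√T = 421·0.3980·0.5000 = 83.7790
(Call and put vega coincide under Black-Scholes.)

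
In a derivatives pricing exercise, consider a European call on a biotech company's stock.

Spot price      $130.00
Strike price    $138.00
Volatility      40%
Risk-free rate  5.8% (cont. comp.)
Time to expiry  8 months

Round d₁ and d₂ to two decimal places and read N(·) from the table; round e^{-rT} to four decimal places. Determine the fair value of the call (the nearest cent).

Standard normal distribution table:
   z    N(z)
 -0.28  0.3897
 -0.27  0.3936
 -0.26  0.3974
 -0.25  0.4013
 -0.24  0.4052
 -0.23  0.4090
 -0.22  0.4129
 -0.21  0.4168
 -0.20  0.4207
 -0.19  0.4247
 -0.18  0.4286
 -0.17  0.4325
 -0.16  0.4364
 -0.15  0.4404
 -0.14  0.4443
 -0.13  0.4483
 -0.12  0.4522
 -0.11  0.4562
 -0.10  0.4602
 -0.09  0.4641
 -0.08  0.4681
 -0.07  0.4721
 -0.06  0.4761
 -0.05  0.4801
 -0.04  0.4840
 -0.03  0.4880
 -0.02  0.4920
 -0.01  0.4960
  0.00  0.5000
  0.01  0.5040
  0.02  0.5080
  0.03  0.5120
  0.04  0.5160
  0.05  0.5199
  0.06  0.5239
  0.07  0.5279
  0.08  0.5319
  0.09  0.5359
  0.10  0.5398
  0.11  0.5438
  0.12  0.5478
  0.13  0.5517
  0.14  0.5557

T = 0.6667;  σ√T = 0.3266
ln(S/K) + (r + σ²/2)T = ln(130/138) + (0.058 + 0.4²/2)·0.6667 = -0.0597 + 0.0920 = 0.0323
d₁ = 0.0323 / 0.3266 = 0.0988 → 0.10
d₂ = d₁ − σ√T = 0.0988 − 0.3266 = -0.2278 → -0.23
exp(−rT) = exp(−0.058·0.6667) = 0.9621
N(d₁) = N(0.10) = 0.5398;  N(d₂) = N(-0.23) = 0.4090
C = 130·0.5398 − 138·0.9621·0.4090 = 70.1740 − 54.3028 = 15.8712

$15.87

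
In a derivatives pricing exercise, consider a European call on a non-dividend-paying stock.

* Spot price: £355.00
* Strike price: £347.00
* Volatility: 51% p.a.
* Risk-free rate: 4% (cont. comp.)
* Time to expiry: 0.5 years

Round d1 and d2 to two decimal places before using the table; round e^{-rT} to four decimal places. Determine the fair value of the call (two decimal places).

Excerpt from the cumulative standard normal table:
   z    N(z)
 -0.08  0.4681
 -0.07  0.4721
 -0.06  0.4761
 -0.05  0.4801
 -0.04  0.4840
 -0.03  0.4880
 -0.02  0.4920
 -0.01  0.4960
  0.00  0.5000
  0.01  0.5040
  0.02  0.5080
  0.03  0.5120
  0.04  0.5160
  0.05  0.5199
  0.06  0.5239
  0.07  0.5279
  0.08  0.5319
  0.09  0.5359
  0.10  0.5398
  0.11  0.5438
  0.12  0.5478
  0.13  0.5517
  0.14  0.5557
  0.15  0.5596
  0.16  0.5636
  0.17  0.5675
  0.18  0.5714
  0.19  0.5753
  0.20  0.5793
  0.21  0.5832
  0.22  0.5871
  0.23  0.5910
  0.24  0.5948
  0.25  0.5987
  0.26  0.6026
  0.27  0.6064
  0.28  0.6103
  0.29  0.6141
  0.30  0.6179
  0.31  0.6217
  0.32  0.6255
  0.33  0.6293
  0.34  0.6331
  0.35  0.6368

£57.42

σ√T = 0.51 × 0.7071 = 0.3606
d₁ = [ln(355/347) + (0.04 + 0.51²/2)·0.5] / 0.3606 = [0.0228 + 0.0850] / 0.3606 = 0.2990 ⇒ 0.30
d₂ = d₁ − σ√T = 0.2990 − 0.3606 = -0.0616 ⇒ -0.06
e^(−rT) = e^(−0.04·0.5) = 0.9802
C = 355·N(0.30) − 347·0.9802·N(-0.06) = 355·0.6179 − 347·0.9802·0.4761 = 219.3545 − 161.9356 = 57.4189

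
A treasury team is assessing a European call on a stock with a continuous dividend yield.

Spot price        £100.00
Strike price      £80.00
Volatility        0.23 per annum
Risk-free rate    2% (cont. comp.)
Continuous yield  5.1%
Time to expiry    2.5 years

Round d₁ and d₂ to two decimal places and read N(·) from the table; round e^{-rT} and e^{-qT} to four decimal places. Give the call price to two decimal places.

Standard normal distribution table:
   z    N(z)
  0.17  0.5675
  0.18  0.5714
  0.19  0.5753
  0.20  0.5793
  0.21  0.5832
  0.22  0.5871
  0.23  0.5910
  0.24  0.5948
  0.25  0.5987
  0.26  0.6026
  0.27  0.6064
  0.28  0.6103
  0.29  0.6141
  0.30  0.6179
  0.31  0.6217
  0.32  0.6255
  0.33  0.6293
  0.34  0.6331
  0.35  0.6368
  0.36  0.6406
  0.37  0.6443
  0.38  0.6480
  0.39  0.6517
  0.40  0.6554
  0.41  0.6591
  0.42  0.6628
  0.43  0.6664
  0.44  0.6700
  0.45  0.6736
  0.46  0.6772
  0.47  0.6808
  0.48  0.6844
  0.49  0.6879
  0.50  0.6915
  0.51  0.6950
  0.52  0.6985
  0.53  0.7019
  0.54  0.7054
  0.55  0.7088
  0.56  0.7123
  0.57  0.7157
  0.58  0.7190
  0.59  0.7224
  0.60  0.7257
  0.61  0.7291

£18.62

σ√T = 0.23 × 1.5811 = 0.3637
d₁ = [ln(100/80) + (0.02 − 0.051 + 0.23²/2)·2.5] / 0.3637 = [0.2231 − 0.0114] / 0.3637 = 0.5823 which rounds to 0.58
d₂ = d₁ − σ√T = 0.5823 − 0.3637 = 0.2187 which rounds to 0.22
exp(−qT) = exp(−0.051·2.5) = 0.8803;  exp(−rT) = exp(−0.02·2.5) = 0.9512
N(d₁) = N(0.58) = 0.7190;  N(d₂) = N(0.22) = 0.5871
C = 100·0.8803·0.7190 − 80·0.9512·0.5871 = 63.2936 − 44.6760 = 18.6176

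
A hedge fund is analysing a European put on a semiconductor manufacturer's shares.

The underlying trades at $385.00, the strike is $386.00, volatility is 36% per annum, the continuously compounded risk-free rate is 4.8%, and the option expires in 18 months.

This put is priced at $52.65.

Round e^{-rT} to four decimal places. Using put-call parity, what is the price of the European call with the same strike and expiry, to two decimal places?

$78.48

exp(−rT) = exp(−0.048·1.5) = 0.9305
Put-call parity: C − P = S − K·e^(−rT) = 385 − 386·0.9305 = 385 − 359.1730 = 25.8270
C = P + (C − P) = 52.65 + (25.8270) = 78.4770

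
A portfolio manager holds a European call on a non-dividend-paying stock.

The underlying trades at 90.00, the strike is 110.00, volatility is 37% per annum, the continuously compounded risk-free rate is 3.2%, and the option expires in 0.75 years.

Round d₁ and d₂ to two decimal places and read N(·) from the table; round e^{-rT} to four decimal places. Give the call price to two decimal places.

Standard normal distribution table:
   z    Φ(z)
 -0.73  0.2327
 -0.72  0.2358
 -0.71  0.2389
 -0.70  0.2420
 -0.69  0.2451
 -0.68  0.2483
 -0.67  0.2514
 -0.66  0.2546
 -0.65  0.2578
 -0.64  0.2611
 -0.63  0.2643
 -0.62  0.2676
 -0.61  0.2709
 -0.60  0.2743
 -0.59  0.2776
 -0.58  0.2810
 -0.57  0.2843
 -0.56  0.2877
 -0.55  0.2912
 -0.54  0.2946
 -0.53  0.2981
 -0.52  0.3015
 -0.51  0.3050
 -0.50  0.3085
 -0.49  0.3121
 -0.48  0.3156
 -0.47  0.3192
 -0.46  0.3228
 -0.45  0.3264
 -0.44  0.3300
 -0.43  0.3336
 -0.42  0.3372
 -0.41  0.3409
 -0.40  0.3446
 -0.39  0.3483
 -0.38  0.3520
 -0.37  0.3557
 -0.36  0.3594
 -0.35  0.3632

σ√T = 0.37 × 0.8660 = 0.3204
ln(S/K) + (r + σ²/2)T = ln(90/110) + (0.032 + 0.37²/2)·0.75 = -0.2007 + 0.0753 = -0.1253
d₁ = -0.1253 / 0.3204 = -0.3911 which rounds to -0.39
d₂ = d₁ − σ√T = -0.3911 − 0.3204 = -0.7116 which rounds to -0.71
exp(−rT) = exp(−0.032·0.75) = 0.9763
N(d₁) = N(-0.39) = 0.3483;  N(d₂) = N(-0.71) = 0.2389
C = 90·0.3483 − 110·0.9763·0.2389 = 31.3470 − 25.6562 = 5.6908

5.69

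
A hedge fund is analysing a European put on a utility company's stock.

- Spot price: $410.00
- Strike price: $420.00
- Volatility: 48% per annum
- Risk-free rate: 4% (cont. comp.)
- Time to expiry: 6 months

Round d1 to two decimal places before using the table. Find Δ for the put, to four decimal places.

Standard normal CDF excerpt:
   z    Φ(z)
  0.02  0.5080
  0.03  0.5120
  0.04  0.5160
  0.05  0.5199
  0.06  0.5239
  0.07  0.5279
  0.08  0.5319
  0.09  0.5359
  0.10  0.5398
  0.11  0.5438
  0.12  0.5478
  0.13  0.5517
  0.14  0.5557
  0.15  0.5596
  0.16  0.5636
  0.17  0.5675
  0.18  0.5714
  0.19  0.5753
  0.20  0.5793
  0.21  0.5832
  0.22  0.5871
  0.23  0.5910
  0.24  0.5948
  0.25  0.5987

-0.4364

T = 0.5;  σ√T = 0.3394
d₁ = [ln(410/420) + (0.04 + 0.48²/2)·0.5] / 0.3394 = [-0.0241 + 0.0776] / 0.3394 = 0.1576 → 0.16
N(d₁) = N(0.16) = 0.5636
Δ_put = N(d₁) − 1 = 0.5636 − 1 = -0.4364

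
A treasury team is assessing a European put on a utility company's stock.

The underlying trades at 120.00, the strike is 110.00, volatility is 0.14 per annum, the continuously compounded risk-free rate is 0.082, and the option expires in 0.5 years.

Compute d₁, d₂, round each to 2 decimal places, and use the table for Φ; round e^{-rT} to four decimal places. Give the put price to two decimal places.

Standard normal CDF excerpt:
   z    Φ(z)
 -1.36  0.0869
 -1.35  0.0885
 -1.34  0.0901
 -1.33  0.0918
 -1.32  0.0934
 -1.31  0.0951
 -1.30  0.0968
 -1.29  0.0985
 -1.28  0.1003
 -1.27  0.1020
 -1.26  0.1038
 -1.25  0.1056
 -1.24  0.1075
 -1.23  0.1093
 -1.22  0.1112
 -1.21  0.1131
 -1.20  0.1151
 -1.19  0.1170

0.54

σ√T = 0.14 × 0.7071 = 0.0990
d₁ = [ln(120/110) + (0.082 + ½·0.14²)·0.5] / (σ√T) = (0.0870 + 0.0459) / 0.0990 = 1.3426 ≈ 1.34
d₂ = 1.3426 − 0.0990 = 1.2436 ≈ 1.24
exp(−rT) = exp(−0.082·0.5) = 0.9598
N(−d₂) = N(-1.24) = 0.1075;  N(−d₁) = N(-1.34) = 0.0901
P = 110·0.9598·0.1075 − 120·0.0901 = 11.3496 − 10.8120 = 0.5376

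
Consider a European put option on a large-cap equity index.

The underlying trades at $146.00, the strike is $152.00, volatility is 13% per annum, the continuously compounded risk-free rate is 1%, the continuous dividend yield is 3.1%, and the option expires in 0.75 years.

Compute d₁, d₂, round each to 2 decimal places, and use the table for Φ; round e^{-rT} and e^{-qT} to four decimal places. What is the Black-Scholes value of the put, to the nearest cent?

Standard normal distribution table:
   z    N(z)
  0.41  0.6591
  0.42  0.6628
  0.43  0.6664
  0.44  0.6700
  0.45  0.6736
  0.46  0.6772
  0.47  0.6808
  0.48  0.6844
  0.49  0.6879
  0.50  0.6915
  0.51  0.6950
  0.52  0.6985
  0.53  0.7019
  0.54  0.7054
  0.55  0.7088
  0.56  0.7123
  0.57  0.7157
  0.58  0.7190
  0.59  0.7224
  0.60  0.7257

σ√T = 0.13 × 0.8660 = 0.1126
d₁ = [ln(146/152) + (0.01 − 0.031 + 0.13²/2)·0.75] / 0.1126 = [-0.0403 − 0.0094] / 0.1126 = -0.4413 which rounds to -0.44
d₂ = d₁ − σ√T = -0.4413 − 0.1126 = -0.5539 which rounds to -0.55
e^(−qT) = e^(−0.031·0.75) = 0.9770;  e^(−rT) = e^(−0.01·0.75) = 0.9925
P = 152·0.9925·N(0.55) − 146·0.9770·N(0.44) = 152·0.9925·0.7088 − 146·0.9770·0.6700 = 106.9296 − 95.5701 = 11.3594

$11.36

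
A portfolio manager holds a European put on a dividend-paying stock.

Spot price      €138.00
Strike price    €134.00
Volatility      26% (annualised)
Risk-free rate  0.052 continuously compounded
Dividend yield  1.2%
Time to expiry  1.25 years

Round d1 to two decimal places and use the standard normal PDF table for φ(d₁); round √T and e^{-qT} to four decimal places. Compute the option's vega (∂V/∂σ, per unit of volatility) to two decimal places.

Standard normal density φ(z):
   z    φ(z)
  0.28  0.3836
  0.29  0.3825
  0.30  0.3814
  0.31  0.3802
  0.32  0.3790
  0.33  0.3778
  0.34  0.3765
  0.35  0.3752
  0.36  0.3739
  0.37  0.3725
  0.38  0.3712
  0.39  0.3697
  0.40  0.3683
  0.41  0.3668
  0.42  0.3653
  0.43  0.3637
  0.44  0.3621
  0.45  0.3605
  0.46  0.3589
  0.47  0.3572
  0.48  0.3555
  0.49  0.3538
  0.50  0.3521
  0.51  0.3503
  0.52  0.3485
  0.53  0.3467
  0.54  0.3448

55.52

T = 1.25;  σ√T = 0.2907
ln(S/K) + (r − q + σ²/2)T = ln(138/134) + (0.052 − 0.012 + 0.26²/2)·1.25 = 0.0294 + 0.0922 = 0.1217
d₁ = 0.1217 / 0.2907 = 0.4185 which rounds to 0.42
√T = √1.25 = 1.1180
φ(d₁) = φ(0.42) = 0.3653
exp(−qT) = exp(−0.012·1.25) = 0.9851
vega = S·exp(−qT)·φ(d₁)·√T = 138·0.9851·0.3653·1.1180 = 55.5202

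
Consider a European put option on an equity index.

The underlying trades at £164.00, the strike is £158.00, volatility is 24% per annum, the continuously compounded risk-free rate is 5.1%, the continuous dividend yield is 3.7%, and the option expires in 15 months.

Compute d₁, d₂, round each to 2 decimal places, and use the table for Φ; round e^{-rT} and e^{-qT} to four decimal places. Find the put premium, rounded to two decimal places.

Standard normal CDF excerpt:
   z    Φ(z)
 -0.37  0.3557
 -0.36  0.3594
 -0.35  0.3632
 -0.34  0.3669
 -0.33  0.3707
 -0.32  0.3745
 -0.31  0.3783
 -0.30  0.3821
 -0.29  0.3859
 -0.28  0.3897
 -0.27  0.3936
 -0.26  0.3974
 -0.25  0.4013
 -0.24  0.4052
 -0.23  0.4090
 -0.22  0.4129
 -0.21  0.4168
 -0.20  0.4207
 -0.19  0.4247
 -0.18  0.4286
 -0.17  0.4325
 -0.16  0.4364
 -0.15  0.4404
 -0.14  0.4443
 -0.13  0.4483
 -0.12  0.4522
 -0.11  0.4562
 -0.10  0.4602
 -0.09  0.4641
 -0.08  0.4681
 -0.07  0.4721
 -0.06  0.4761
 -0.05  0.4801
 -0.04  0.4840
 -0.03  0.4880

£12.53

T = 1.25;  σ√T = 0.2683
d₁ = [ln(164/158) + (0.051 − 0.037 + 0.24²/2)·1.25] / 0.2683 = [0.0373 + 0.0535] / 0.2683 = 0.3383 → 0.34
d₂ = d₁ − σ√T = 0.3383 − 0.2683 = 0.0700 → 0.07
exp(−qT) = exp(−0.037·1.25) = 0.9548;  exp(−rT) = exp(−0.051·1.25) = 0.9382
P = 158·0.9382·N(-0.07) − 164·0.9548·N(-0.34) = 158·0.9382·0.4721 − 164·0.9548·0.3669 = 69.9820 − 57.4518 = 12.5302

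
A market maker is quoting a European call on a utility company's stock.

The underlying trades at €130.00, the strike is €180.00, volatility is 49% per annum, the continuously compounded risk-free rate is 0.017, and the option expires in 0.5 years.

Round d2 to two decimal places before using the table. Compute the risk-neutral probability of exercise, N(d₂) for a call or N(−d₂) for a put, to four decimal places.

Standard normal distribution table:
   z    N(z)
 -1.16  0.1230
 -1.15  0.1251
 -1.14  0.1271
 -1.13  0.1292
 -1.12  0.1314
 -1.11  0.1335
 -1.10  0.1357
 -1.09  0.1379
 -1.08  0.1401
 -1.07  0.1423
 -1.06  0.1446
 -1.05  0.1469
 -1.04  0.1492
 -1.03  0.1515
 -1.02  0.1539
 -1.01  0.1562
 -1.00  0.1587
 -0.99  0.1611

0.1379

σ√T = 0.49 × 0.7071 = 0.3465
d₁ = [ln(130/180) + (0.017 + 0.49²/2)·0.5] / 0.3465 = [-0.3254 + 0.0685] / 0.3465 = -0.7414 ≈ -0.74
d₂ = d₁ − σ√T = -0.7414 − 0.3465 = -1.0879 ≈ -1.09
Risk-neutral Pr[S_T > K] = N(d₂) = N(-1.09) = 0.1379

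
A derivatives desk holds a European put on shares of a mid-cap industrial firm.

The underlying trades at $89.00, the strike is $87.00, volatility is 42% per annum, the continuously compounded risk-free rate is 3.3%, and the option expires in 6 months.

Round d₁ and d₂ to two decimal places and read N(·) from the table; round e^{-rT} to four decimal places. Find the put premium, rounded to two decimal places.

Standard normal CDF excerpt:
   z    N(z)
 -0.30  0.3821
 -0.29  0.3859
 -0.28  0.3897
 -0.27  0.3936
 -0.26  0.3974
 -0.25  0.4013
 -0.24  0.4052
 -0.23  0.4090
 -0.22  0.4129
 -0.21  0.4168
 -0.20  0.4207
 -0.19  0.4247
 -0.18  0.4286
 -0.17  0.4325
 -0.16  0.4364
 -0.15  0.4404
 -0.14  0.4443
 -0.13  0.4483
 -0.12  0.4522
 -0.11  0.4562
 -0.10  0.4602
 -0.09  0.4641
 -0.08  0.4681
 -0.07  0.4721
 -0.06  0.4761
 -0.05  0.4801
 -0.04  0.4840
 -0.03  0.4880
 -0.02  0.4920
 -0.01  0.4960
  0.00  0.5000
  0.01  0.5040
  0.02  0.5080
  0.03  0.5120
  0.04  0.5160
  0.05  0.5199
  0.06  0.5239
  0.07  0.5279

σ√T = 0.42·√0.5 = 0.2970
d₁ = [ln(89/87) + (0.033 + ½·0.42²)·0.5] / (σ√T) = (0.0227 + 0.0606) / 0.2970 = 0.2806 which rounds to 0.28
d₂ = 0.2806 − 0.2970 = -0.0164 which rounds to -0.02
exp(−rT) = exp(−0.033·0.5) = 0.9836
N(−d₂) = N(0.02) = 0.5080;  N(−d₁) = N(-0.28) = 0.3897
P = 87·0.9836·0.5080 − 89·0.3897 = 43.4712 − 34.6833 = 8.7879

$8.79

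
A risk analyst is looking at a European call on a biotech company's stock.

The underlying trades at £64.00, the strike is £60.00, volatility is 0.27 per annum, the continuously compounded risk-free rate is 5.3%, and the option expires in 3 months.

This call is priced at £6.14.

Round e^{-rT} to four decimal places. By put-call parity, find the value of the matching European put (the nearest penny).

£1.35

e^(−rT) = e^(−0.053·0.25) = 0.9868
Put-call parity: C − P = S − K·e^(−rT) = 64 − 60·0.9868 = 64 − 59.2080 = 4.7920
P = C − (C − P) = 6.14 − (4.7920) = 1.3480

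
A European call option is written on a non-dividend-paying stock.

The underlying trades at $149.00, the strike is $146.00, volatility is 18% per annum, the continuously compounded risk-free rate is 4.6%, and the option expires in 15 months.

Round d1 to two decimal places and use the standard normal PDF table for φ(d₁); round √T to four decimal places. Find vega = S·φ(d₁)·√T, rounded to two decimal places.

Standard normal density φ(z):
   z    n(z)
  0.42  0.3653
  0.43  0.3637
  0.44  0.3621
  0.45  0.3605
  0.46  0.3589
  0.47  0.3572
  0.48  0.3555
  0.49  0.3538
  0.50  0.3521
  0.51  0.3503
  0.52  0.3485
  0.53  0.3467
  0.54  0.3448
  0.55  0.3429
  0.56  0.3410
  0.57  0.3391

T = 1.25;  σ√T = 0.2012
ln(S/K) + (r + σ²/2)T = ln(149/146) + (0.046 + 0.18²/2)·1.25 = 0.0203 + 0.0777 = 0.0981
d₁ = 0.0981 / 0.2012 = 0.4874 ⇒ 0.49
√T = √1.25 = 1.1180
φ(d₁) = φ(0.49) = 0.3538
vega = S·φ(d₁)·√T = 149·0.3538·1.1180 = 58.9367
(Call and put vega coincide under Black-Scholes.)

58.94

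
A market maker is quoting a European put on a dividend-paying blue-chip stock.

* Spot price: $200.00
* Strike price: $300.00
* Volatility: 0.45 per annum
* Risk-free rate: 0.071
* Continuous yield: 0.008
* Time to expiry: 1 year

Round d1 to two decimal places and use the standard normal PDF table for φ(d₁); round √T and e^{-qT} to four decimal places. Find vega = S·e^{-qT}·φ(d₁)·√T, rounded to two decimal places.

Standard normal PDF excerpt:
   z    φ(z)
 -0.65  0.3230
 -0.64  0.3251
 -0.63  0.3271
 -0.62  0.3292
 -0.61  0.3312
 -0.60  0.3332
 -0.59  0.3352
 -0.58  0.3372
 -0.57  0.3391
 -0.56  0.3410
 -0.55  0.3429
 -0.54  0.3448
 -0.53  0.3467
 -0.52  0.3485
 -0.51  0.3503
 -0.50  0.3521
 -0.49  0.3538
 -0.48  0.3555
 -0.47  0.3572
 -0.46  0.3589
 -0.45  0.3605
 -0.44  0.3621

σ√T = 0.45·√1 = 0.4500
ln(S/K) + (r − q + σ²/2)T = ln(200/300) + (0.071 − 0.008 + 0.45²/2)·1 = -0.4055 + 0.1643 = -0.2412
d₁ = -0.2412 / 0.4500 = -0.5360 which rounds to -0.54
√T = √1 = 1.0000
φ(d₁) = φ(-0.54) = 0.3448
e^(−qT) = e^(−0.008·1) = 0.9920
vega = S·e^(−qT)·φ(d₁)·√T = 200·0.9920·0.3448·1.0000 = 68.4083

68.41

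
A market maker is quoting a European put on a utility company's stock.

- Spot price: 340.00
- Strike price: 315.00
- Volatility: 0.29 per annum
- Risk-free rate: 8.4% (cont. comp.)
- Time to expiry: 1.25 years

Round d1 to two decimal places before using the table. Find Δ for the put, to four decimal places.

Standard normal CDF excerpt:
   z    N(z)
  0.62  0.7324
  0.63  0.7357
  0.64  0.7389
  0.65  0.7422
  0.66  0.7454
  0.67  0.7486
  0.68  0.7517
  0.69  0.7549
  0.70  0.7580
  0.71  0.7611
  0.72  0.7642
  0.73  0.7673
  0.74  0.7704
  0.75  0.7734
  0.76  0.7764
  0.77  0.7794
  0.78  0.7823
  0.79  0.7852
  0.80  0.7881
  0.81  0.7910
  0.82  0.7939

-0.2358

σ√T = 0.29·√1.25 = 0.3242
d₁ = [ln(340/315) + (0.084 + 0.29²/2)·1.25] / 0.3242 = [0.0764 + 0.1576] / 0.3242 = 0.7215 ⇒ 0.72
N(d₁) = N(0.72) = 0.7642
Δ_put = N(d₁) − 1 = 0.7642 − 1 = -0.2358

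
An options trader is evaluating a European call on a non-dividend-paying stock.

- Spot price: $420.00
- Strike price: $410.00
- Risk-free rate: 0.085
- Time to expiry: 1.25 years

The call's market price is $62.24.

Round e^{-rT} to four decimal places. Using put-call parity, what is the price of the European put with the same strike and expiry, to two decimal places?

$10.91

exp(−rT) = exp(−0.085·1.25) = 0.8992
Put-call parity: C − P = S − K·e^(−rT) = 420 − 410·0.8992 = 420 − 368.6720 = 51.3280
P = C − (C − P) = 62.24 − (51.3280) = 10.9120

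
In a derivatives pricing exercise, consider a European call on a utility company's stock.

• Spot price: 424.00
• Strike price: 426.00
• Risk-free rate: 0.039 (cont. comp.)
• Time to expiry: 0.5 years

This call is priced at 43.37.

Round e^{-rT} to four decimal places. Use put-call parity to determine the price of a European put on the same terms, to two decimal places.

37.15

e^(−rT) = e^(−0.039·0.5) = 0.9807
Put-call parity: C − P = S − K·e^(−rT) = 424 − 426·0.9807 = 424 − 417.7782 = 6.2218
P = C − (C − P) = 43.37 − (6.2218) = 37.1482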